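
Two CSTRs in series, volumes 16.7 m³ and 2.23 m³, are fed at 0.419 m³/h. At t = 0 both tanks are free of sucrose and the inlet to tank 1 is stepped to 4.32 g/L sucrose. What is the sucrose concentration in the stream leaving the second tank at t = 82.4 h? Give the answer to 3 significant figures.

Species balance on tank i: dCᵢ/dt = (Cᵢ₋₁ − Cᵢ)/τᵢ with τᵢ = Vᵢ/Q.
τ₁ = 16.7/0.419 = 39.857 h; τ₂ = 2.23/0.419 = 5.3222 h.
Solving the cascade with C₁(0)=C₂(0)=0 gives C₂(t) = C_in[1 − (τ₁ e^(−t/τ₁) − τ₂ e^(−t/τ₂))/(τ₁ − τ₂)].
At t = 82.4: e^(−t/τ₁) = 0.12651, e^(−t/τ₂) = 1.8885e-07.
C₂ = 4.32·[1 − (39.857·0.12651 − 5.3222·1.8885e-07)/(34.535)] = 4.32·0.85399 = 3.6892 g/L.

3.69 g/L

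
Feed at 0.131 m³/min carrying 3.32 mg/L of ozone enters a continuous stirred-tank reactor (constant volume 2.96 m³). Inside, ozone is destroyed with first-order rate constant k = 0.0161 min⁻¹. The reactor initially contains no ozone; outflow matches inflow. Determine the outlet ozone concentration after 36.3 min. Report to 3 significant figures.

2.16 mg/L

Accumulation = in − out − consumed: V dC/dt = Q C_in − Q C − k V C.
dC/dt = (Q/V) C_in − (Q/V + k) C; effective rate a = Q/V + k = 0.044257 + 0.0161 = 0.060357 min⁻¹.
C_ss = Q C_in/(Q + kV) = 2.4344 mg/L; C(t) = C_ss + (C₀ − C_ss) e^(−a t).
C(36.3) = 2.4344 + (-2.4344)·e^(−0.060357·36.3) = 2.4344 + (-2.4344)·0.11181 = 2.1622 mg/L.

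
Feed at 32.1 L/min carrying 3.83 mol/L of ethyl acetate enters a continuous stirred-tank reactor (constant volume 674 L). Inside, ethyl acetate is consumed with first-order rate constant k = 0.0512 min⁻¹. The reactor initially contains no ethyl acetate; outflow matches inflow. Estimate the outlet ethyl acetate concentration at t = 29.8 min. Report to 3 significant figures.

Species balance: V dC/dt = Q C_in − Q C − k V C.
dC/dt = (Q/V) C_in − (Q/V + k) C; effective rate a = Q/V + k = 0.047626 + 0.0512 = 0.098826 min⁻¹.
C_ss = Q C_in/(Q + kV) = 1.8457 mol/L; C(t) = C_ss + (C₀ − C_ss) e^(−a t).
C(29.8) = 1.8457 + (-1.8457)·e^(−0.098826·29.8) = 1.8457 + (-1.8457)·0.052601 = 1.7487 mol/L.

1.75 mol/L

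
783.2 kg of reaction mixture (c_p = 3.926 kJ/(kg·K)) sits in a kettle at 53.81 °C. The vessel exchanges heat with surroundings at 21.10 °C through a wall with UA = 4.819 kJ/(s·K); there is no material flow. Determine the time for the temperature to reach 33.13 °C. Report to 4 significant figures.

638.2 s

M c_p dT/dt = −UA(T − T_amb).
τ = M c_p/UA = 638.067 s; T_ss = T_amb = 21.1000 °C.
T(t) = T_ss + (T₀ − T_ss)e^(−t/τ); set T = 33.13:
t = −τ ln[(T − T_ss)/(T₀ − T_ss)] = −638.067 · ln(0.367777) = 638.244 s.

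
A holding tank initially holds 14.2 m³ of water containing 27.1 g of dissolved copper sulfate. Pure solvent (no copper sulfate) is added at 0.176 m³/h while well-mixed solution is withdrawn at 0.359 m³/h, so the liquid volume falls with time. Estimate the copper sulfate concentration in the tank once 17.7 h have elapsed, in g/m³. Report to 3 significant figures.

1.49 g/m³

Total volume: dV/dt = Q_in − Q_out = -0.18300 m³/h, so V(t) = 14.2 − 0.18300 t and V(17.7) = 10.961 m³.
Solute balance: dm/dt = 0 − Q_out C = −Q_out m/V(t).
Separate: dm/m = −Q_out dt/V(t) ⇒ ln(m/m₀) = −(Q_out/(Q_in−Q_out)) ln(V/V₀).
m = m₀ (V₀/V)^(Q_out/(Q_in−Q_out)) = 27.1 × (14.2/10.961)^(-1.9617) = 16.307 g.
C = m/V = 16.307/10.961 = 1.4878 g/m³.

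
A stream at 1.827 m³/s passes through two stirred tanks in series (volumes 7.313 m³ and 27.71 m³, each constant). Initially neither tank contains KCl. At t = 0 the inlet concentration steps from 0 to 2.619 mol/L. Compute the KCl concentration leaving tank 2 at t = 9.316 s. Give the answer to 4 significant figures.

Species balance on tank i: dCᵢ/dt = (Cᵢ₋₁ − Cᵢ)/τᵢ with τᵢ = Vᵢ/Q.
τ₁ = 7.313/1.827 = 4.00274 s; τ₂ = 27.71/1.827 = 15.1669 s.
Solving the cascade with C₁(0)=C₂(0)=0 gives C₂(t) = C_in[1 − (τ₁ e^(−t/τ₁) − τ₂ e^(−t/τ₂))/(τ₁ − τ₂)].
At t = 9.316: e^(−t/τ₁) = 0.0975483, e^(−t/τ₂) = 0.541057.
C₂ = 2.619·[1 − (4.00274·0.0975483 − 15.1669·0.541057)/(-11.1642)] = 2.619·0.299930 = 0.785518 mol/L.

0.7855 mol/L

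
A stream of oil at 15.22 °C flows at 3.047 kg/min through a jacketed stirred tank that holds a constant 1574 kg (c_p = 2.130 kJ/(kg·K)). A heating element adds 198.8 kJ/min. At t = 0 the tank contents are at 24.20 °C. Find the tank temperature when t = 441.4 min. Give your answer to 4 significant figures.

Unsteady energy balance on the tank contents: M c_p dT/dt = ṁ c_p (T_in − T) + 198.8.
Rearrange: dT/dt = (T_ss − T)/τ with τ = M/ṁ = 516.574 min and T_ss = T_in + Q̇/(ṁ c_p) = 45.8512 °C.
Solution: T(t) = T_ss + (T₀ − T_ss) e^(−t/τ).
T(441.4) = 45.8512 + (-21.6512)·e^(−441.4/516.574) = 45.8512 + (-21.6512)·0.425506 = 36.6385 °C.

36.64 °C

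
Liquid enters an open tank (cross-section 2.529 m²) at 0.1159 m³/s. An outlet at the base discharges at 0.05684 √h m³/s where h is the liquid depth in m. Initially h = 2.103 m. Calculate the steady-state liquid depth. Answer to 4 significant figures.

4.158 m

A dh/dt = Q_in − 0.05684 √h. Steady state requires inflow = outflow:
Q_in = 0.05684 √h_ss ⇒ √h_ss = 0.1159/0.05684 = 2.03906.
h_ss = 2.03906² = 4.15775 m. (Since h₀ = 2.103 m < h_ss, the level will rise toward this value.)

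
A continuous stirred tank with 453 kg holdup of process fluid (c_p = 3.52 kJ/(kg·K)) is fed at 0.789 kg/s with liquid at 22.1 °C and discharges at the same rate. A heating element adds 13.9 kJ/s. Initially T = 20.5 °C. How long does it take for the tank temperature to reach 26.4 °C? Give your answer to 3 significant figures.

M c_p dT/dt = ṁ c_p (T_in − T) + Q̇.
τ = M/ṁ = 574.14 s; T_ss = T_in + Q̇/(ṁ c_p) = 27.105 °C.
T(t) = T_ss + (T₀ − T_ss) e^(−t/τ). Set T = 26.4:
e^(−t/τ) = (26.4 − 27.105)/(20.5 − 27.105) = 0.10672
t = −574.14 · ln(0.10672) = 1284.7 s.

1280 s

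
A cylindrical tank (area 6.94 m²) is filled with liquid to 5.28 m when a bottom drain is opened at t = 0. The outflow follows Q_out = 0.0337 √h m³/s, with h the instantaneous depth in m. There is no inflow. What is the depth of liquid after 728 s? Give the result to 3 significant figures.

0.281 m

With no inflow, A dh/dt = −0.0337 √h.
Separate and integrate: 2(√h − √h₀) = −(0.0337/A) t.
√h = √5.28 − 0.0337·728/(2·6.94) = 2.2978 − 1.7676 = 0.53027.
h = 0.53027² = 0.28119 m.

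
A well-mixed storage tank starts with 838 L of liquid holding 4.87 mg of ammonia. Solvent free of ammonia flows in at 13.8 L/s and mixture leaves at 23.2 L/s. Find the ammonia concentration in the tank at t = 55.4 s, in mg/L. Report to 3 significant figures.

0.00140 mg/L

Let m(t) be the amount of ammonia. Volume: V(t) = V₀ + (Q_in − Q_out) t = 838 − 9.4000 t; V(55.4) = 317.24 L.
Species balance (pure solvent in): dm/dt = −Q_out · m/V(t).
dm/m = −Q_out dt/(V₀ − 9.4000 t); integrating gives ln(m/m₀) = −(Q_out/(Q_in−Q_out)) ln(V/V₀).
m = m₀ (V₀/V)^(Q_out/(Q_in−Q_out)) = 4.87 × (838/317.24)^(-2.4681) = 0.44295 mg.
C = m/V = 0.44295/317.24 = 0.0013963 mg/L.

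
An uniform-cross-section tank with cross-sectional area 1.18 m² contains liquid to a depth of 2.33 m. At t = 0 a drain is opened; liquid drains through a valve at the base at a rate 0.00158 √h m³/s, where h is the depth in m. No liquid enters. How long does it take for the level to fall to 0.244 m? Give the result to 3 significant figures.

1540 s

Unsteady balance on liquid volume: A dh/dt = −0.00158 √h.
Separate and integrate: 2(√h − √h₀) = −(0.00158/A) t.
t = 2A(√h₀ − √h)/0.00158 = 2·1.18·(√2.33 − √0.244)/0.00158
  = 2.3600 × (1.5264 − 0.49396) / 0.00158 = 1542.2 s.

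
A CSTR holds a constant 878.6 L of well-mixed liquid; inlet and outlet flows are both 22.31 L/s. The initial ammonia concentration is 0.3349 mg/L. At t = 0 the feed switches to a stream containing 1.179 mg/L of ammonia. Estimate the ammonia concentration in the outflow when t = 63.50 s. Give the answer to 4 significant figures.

Species balance on the tank: V dC/dt = Q(C_in − C).
So dC/dt = (C_in − C)/τ with τ = V/Q = 878.6/22.31 = 39.3814 s.
Integrating: C(t) = C_in + (C₀ − C_in) e^(−t/τ).
C(63.50) = 1.179 + (0.3349 − 1.179)·e^(−63.50/39.3814) = 1.179 + (-0.844100)·0.199402 = 1.01069 mg/L.

1.011 mg/L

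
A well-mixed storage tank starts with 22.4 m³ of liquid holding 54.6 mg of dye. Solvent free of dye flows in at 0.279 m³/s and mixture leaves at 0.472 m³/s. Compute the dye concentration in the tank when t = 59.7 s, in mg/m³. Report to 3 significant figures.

0.858 mg/m³

Let m(t) be the amount of dye. Volume: V(t) = V₀ + (Q_in − Q_out) t = 22.4 − 0.19300 t; V(59.7) = 10.878 m³.
No dye enters, so dm/dt = −Q_out · (m/V).
dm/m = −Q_out dt/(V₀ − 0.19300 t); integrating gives ln(m/m₀) = −(Q_out/(Q_in−Q_out)) ln(V/V₀).
m = m₀ (V₀/V)^(Q_out/(Q_in−Q_out)) = 54.6 × (22.4/10.878)^(-2.4456) = 9.3326 mg.
C = m/V = 9.3326/10.878 = 0.85794 mg/m³.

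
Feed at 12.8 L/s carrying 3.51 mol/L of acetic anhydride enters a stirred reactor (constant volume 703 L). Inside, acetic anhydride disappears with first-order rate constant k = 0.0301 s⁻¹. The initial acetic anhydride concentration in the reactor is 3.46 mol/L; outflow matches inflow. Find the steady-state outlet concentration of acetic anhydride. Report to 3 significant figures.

Species balance: V dC/dt = Q C_in − Q C − k V C.
At steady state: 0 = Q C_in − (Q + kV) C_ss, so C_ss = Q C_in/(Q + kV).
C_ss = 12.8·3.51/(12.8 + 0.0301·703) = 44.928/33.960 = 1.3230 mol/L.

1.32 mol/L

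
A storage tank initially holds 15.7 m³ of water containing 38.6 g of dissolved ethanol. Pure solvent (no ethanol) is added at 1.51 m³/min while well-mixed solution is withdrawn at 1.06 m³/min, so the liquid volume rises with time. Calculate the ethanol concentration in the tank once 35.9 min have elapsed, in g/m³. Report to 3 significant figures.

Let m(t) be the amount of ethanol. Volume: V(t) = V₀ + (Q_in − Q_out) t = 15.7 + 0.45000 t; V(35.9) = 31.855 m³.
Solute balance: dm/dt = 0 − Q_out C = −Q_out m/V(t).
dm/m = −Q_out dt/(V₀ + 0.45000 t); integrating gives ln(m/m₀) = −(Q_out/(Q_in−Q_out)) ln(V/V₀).
m = m₀ (V₀/V)^(Q_out/(Q_in−Q_out)) = 38.6 × (15.7/31.855)^(2.3556) = 7.2908 g.
C = m/V = 7.2908/31.855 = 0.22888 g/m³.

0.229 g/m³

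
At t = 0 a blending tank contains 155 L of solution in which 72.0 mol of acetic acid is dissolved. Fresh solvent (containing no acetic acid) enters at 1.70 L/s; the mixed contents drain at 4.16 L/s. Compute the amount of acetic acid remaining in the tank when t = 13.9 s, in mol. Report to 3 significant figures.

Total volume: dV/dt = Q_in − Q_out = -2.4600 L/s, so V(t) = 155 − 2.4600 t and V(13.9) = 120.81 L.
Solute balance: dm/dt = 0 − Q_out C = −Q_out m/V(t).
Separate: dm/m = −Q_out dt/V(t) ⇒ ln(m/m₀) = −(Q_out/(Q_in−Q_out)) ln(V/V₀).
m = m₀ (V₀/V)^(Q_out/(Q_in−Q_out)) = 72.0 × (155/120.81)^(-1.6911) = 47.238 mol.

47.2 mol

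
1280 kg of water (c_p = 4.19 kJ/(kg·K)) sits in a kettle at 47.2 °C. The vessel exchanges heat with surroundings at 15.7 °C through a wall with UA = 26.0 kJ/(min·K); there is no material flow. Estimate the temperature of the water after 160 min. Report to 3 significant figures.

30.2 °C

M c_p dT/dt = −UA(T − T_amb).
dT/dt = (T_ss − T)/τ with T_ss = T_amb = 15.700 °C, τ = M c_p/UA = 1280·4.19/26.0 = 206.28 min.
This is linear first-order; T(t) = T_ss + (T₀ − T_ss) e^(−t/τ).
T(160) = 15.700 + (31.500)·0.46040 = 30.203 °C.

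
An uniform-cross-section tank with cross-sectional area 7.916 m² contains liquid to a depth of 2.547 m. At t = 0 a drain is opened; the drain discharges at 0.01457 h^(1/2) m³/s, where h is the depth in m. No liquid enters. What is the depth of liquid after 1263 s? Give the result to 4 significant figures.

0.1880 m

With no inflow, A dh/dt = −0.01457 √h.
∫ h^(−1/2) dh = −(0.01457/A) ∫ dt, giving 2√h = 2√h₀ − (0.01457/A) t.
√h = √2.547 − 0.01457·1263/(2·7.916) = 1.59593 − 1.16232 = 0.433609.
h = 0.433609² = 0.188016 m.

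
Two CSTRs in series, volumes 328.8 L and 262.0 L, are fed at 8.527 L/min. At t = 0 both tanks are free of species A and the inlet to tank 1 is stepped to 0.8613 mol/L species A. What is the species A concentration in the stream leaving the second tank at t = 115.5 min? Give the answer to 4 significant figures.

Species balance on tank i: dCᵢ/dt = (Cᵢ₋₁ − Cᵢ)/τᵢ with τᵢ = Vᵢ/Q.
τ₁ = 328.8/8.527 = 38.5599 min; τ₂ = 262.0/8.527 = 30.7259 min.
Solving the cascade with C₁(0)=C₂(0)=0 gives C₂(t) = C_in[1 − (τ₁ e^(−t/τ₁) − τ₂ e^(−t/τ₂))/(τ₁ − τ₂)].
At t = 115.5: e^(−t/τ₁) = 0.0500195, e^(−t/τ₂) = 0.0233061.
C₂ = 0.8613·[1 − (38.5599·0.0500195 − 30.7259·0.0233061)/(7.83394)] = 0.8613·0.845206 = 0.727976 mol/L.

0.7280 mol/L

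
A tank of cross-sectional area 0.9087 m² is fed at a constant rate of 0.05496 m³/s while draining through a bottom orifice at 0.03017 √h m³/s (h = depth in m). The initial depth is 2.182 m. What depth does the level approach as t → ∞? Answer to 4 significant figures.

3.319 m

Level balance: A dh/dt = 0.05496 − 0.03017 √h. Setting dh/dt = 0:
Q_in = 0.03017 √h_ss ⇒ √h_ss = 0.05496/0.03017 = 1.82168.
h_ss = 1.82168² = 3.31851 m. (Since h₀ = 2.182 m < h_ss, the level will rise toward this value.)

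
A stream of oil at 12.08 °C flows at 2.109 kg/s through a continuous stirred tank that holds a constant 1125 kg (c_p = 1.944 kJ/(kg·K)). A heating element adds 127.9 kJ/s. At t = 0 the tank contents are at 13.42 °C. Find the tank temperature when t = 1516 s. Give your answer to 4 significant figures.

41.54 °C

Heat balance on the well-mixed liquid: M c_p dT/dt = ṁ c_p (T_in − T) + 127.9.
τ = M/ṁ = 533.428 s; T_ss = T_in + Q̇/(ṁ c_p) = 12.08 + 127.9/(2.109·1.944) = 43.2759 °C.
This is linear first-order; T(t) = T_ss + (T₀ − T_ss) e^(−t/τ).
T(1516) = 43.2759 + (-29.8559)·e^(−1516/533.428) = 43.2759 + (-29.8559)·0.0583092 = 41.5350 °C.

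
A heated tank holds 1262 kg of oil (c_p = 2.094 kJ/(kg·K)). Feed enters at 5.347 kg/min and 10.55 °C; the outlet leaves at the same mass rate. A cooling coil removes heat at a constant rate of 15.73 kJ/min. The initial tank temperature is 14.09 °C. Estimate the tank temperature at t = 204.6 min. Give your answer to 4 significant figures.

11.22 °C

M c_p dT/dt = ṁ c_p (T_in − T) − Q̇.
Rearrange: dT/dt = (T_ss − T)/τ with τ = M/ṁ = 236.020 min and T_ss = T_in − Q̇/(ṁ c_p) = 9.14511 °C.
Integrating: T(t) = T_ss + (T₀ − T_ss) e^(−t/τ).
T(204.6) = 9.14511 + (4.94489)·e^(−204.6/236.020) = 9.14511 + (4.94489)·0.420263 = 11.2233 °C.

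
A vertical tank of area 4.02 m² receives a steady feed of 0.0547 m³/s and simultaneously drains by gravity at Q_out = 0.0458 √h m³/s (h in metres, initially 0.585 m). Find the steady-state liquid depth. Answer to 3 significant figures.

Mass balance (ρ constant): A dh/dt = Q_in − 0.0458 √h. At steady state dh/dt = 0:
Q_in = 0.0458 √h_ss ⇒ √h_ss = 0.0547/0.0458 = 1.1943.
h_ss = 1.1943² = 1.4264 m. (Since h₀ = 0.585 m < h_ss, the level will rise toward this value.)

1.43 m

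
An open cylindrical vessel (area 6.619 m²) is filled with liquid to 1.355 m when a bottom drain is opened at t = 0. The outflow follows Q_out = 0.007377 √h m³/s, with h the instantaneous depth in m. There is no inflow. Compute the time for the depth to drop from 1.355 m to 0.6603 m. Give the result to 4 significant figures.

630.7 s

Mass balance (ρ constant): A dh/dt = −0.007377 √h.
Separate and integrate: 2(√h − √h₀) = −(0.007377/A) t.
t = 2A(√h₀ − √h)/0.007377 = 2·6.619·(√1.355 − √0.6603)/0.007377
  = 13.2380 × (1.16404 − 0.812588) / 0.007377 = 630.687 s.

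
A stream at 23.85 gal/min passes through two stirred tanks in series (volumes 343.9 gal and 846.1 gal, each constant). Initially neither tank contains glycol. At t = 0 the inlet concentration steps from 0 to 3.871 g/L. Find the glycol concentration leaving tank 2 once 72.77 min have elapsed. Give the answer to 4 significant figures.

3.050 g/L

Time constants: τᵢ = Vᵢ/Q for each well-mixed tank.
τ₁ = 343.9/23.85 = 14.4193 min; τ₂ = 846.1/23.85 = 35.4759 min.
Solving the cascade with C₁(0)=C₂(0)=0 gives C₂(t) = C_in[1 − (τ₁ e^(−t/τ₁) − τ₂ e^(−t/τ₂))/(τ₁ − τ₂)].
At t = 72.77: e^(−t/τ₁) = 0.00643044, e^(−t/τ₂) = 0.128574.
C₂ = 3.871·[1 − (14.4193·0.00643044 − 35.4759·0.128574)/(-21.0566)] = 3.871·0.787784 = 3.04951 g/L.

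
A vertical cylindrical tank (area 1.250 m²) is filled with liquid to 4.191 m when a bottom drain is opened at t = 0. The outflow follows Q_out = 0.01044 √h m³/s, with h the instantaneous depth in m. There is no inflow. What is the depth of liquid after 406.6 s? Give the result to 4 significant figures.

0.1220 m

Accumulation of liquid (constant cross-section A): A dh/dt = −0.01044 √h.
This is separable: 2 d(√h)/dt = −0.01044/A, so √h = √h₀ − (0.01044/(2A)) t.
√h = √4.191 − 0.01044·406.6/(2·1.250) = 2.04719 − 1.69796 = 0.349232.
h = 0.349232² = 0.121963 m.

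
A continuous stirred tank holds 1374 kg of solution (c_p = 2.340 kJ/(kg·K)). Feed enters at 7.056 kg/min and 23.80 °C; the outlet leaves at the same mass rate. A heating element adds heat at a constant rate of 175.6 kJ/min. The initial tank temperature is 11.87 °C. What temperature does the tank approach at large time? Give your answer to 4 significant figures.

M c_p dT/dt = ṁ c_p (T_in − T) + Q̇.
At steady state dT/dt = 0 ⇒ T_ss = T_in + Q̇/(ṁ c_p) = 23.80 + 175.6/(7.056·2.340) = 34.4353 °C.

34.44 °C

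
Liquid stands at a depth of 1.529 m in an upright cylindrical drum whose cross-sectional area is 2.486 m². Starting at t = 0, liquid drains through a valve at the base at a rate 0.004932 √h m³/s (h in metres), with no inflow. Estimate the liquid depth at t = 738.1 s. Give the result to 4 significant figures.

Volume balance on the tank: A dh/dt = −0.004932 √h.
This is separable: 2 d(√h)/dt = −0.004932/A, so √h = √h₀ − (0.004932/(2A)) t.
√h = √1.529 − 0.004932·738.1/(2·2.486) = 1.23653 − 0.732162 = 0.504365.
h = 0.504365² = 0.254385 m.

0.2544 m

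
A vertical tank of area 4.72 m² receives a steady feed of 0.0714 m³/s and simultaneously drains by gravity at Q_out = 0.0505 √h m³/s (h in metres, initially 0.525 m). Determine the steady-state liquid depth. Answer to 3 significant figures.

2.00 m

Level balance: A dh/dt = 0.0714 − 0.0505 √h. Setting dh/dt = 0:
Q_in = 0.0505 √h_ss ⇒ √h_ss = 0.0714/0.0505 = 1.4139.
h_ss = 1.4139² = 1.9990 m. (Since h₀ = 0.525 m < h_ss, the level will rise toward this value.)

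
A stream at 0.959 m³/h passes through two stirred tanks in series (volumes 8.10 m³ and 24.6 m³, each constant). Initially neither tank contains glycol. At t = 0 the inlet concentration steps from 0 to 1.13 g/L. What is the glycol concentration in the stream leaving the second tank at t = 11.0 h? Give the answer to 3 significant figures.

Time constants: τᵢ = Vᵢ/Q for each well-mixed tank.
τ₁ = 8.10/0.959 = 8.4463 h; τ₂ = 24.6/0.959 = 25.652 h.
Solving the cascade with C₁(0)=C₂(0)=0 gives C₂(t) = C_in[1 − (τ₁ e^(−t/τ₁) − τ₂ e^(−t/τ₂))/(τ₁ − τ₂)].
At t = 11.0: e^(−t/τ₁) = 0.27189, e^(−t/τ₂) = 0.65128.
C₂ = 1.13·[1 − (8.4463·0.27189 − 25.652·0.65128)/(-17.205)] = 1.13·0.16248 = 0.18360 g/L.

0.184 g/L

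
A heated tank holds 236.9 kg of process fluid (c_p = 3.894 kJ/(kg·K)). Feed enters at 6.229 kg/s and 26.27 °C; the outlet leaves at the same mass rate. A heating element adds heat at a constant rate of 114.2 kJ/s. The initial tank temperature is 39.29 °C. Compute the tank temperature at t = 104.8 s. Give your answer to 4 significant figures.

M c_p dT/dt = ṁ c_p (T_in − T) + Q̇.
τ = M/ṁ = 38.0318 s; T_ss = T_in + Q̇/(ṁ c_p) = 26.27 + 114.2/(6.229·3.894) = 30.9782 °C.
Solution: T(t) = T_ss + (T₀ − T_ss) e^(−t/τ).
T(104.8) = 30.9782 + (8.31183)·e^(−104.8/38.0318) = 30.9782 + (8.31183)·0.0635715 = 31.5066 °C.

31.51 °C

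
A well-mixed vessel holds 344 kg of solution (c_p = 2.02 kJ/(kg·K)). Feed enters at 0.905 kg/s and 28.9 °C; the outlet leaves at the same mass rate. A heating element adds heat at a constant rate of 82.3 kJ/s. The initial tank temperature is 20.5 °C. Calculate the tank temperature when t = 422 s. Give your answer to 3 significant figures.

M c_p dT/dt = ṁ c_p (T_in − T) + Q̇.
Rearrange: dT/dt = (T_ss − T)/τ with τ = M/ṁ = 380.11 s and T_ss = T_in + Q̇/(ṁ c_p) = 73.919 °C.
Integrating: T(t) = T_ss + (T₀ − T_ss) e^(−t/τ).
T(422) = 73.919 + (-53.419)·e^(−422/380.11) = 73.919 + (-53.419)·0.32949 = 56.318 °C.

56.3 °C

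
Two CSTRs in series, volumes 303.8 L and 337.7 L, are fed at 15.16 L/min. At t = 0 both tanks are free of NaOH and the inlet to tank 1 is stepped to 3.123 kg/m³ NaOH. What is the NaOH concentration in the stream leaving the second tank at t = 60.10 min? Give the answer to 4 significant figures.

2.423 kg/m³

Species balance on tank i: dCᵢ/dt = (Cᵢ₋₁ − Cᵢ)/τᵢ with τᵢ = Vᵢ/Q.
τ₁ = 303.8/15.16 = 20.0396 min; τ₂ = 337.7/15.16 = 22.2757 min.
Solving the cascade with C₁(0)=C₂(0)=0 gives C₂(t) = C_in[1 − (τ₁ e^(−t/τ₁) − τ₂ e^(−t/τ₂))/(τ₁ − τ₂)].
At t = 60.10: e^(−t/τ₁) = 0.0498336, e^(−t/τ₂) = 0.0673398.
C₂ = 3.123·[1 − (20.0396·0.0498336 − 22.2757·0.0673398)/(-2.23615)] = 3.123·0.775776 = 2.42275 kg/m³.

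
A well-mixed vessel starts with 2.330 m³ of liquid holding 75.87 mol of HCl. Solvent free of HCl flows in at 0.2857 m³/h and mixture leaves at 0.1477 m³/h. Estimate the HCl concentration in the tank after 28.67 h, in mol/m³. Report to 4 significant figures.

4.172 mol/m³

Let m(t) be the amount of HCl. Volume: V(t) = V₀ + (Q_in − Q_out) t = 2.330 + 0.138000 t; V(28.67) = 6.28646 m³.
Species balance (pure solvent in): dm/dt = −Q_out · m/V(t).
Separate: dm/m = −Q_out dt/V(t) ⇒ ln(m/m₀) = −(Q_out/(Q_in−Q_out)) ln(V/V₀).
m = m₀ (V₀/V)^(Q_out/(Q_in−Q_out)) = 75.87 × (2.330/6.28646)^(1.07029) = 26.2254 mol.
C = m/V = 26.2254/6.28646 = 4.17172 mol/m³.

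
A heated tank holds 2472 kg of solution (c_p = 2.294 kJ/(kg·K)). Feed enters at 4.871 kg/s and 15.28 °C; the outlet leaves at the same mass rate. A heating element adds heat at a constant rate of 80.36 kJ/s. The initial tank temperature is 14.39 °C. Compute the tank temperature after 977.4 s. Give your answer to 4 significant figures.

21.29 °C

M c_p dT/dt = ṁ c_p (T_in − T) + Q̇.
τ = M/ṁ = 507.493 s; T_ss = T_in + Q̇/(ṁ c_p) = 15.28 + 80.36/(4.871·2.294) = 22.4716 °C.
This is linear first-order; T(t) = T_ss + (T₀ − T_ss) e^(−t/τ).
T(977.4) = 22.4716 + (-8.08165)·e^(−977.4/507.493) = 22.4716 + (-8.08165)·0.145739 = 21.2938 °C.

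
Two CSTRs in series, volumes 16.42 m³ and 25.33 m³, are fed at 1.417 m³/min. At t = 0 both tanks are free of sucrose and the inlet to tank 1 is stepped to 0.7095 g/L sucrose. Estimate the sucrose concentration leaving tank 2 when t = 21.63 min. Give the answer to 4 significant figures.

Time constants: τᵢ = Vᵢ/Q for each well-mixed tank.
τ₁ = 16.42/1.417 = 11.5879 min; τ₂ = 25.33/1.417 = 17.8758 min.
Solving the cascade with C₁(0)=C₂(0)=0 gives C₂(t) = C_in[1 − (τ₁ e^(−t/τ₁) − τ₂ e^(−t/τ₂))/(τ₁ − τ₂)].
At t = 21.63: e^(−t/τ₁) = 0.154647, e^(−t/τ₂) = 0.298192.
C₂ = 0.7095·[1 − (11.5879·0.154647 − 17.8758·0.298192)/(-6.28793)] = 0.7095·0.437272 = 0.310244 g/L.

0.3102 g/L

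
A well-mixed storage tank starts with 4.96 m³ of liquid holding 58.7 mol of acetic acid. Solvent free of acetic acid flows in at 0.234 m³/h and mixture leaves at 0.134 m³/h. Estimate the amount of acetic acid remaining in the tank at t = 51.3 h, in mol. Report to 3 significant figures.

Let m(t) be the amount of acetic acid. Volume: V(t) = V₀ + (Q_in − Q_out) t = 4.96 + 0.10000 t; V(51.3) = 10.090 m³.
Species balance (pure solvent in): dm/dt = −Q_out · m/V(t).
dm/m = −Q_out dt/(V₀ + 0.10000 t); integrating gives ln(m/m₀) = −(Q_out/(Q_in−Q_out)) ln(V/V₀).
m = m₀ (V₀/V)^(Q_out/(Q_in−Q_out)) = 58.7 × (4.96/10.090)^(1.3400) = 22.666 mol.

22.7 mol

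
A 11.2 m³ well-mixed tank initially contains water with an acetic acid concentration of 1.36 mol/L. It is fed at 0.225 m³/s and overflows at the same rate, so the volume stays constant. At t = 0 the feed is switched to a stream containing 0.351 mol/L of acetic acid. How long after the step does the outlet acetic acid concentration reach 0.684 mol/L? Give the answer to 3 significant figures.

Mass balance on the solute (V constant): V dC/dt = Q(C_in − C), so τ = V/Q = 49.778 s.
C(t) = C_in + (C₀ − C_in) e^(−t/τ). Set C = 0.684 and solve for t:
e^(−t/τ) = (C − C_in)/(C₀ − C_in) = (0.684 − 0.351)/(1.36 − 0.351) = 0.33003
t = −τ ln(…) = 49.778 × 1.1086 = 55.182 s.

55.2 s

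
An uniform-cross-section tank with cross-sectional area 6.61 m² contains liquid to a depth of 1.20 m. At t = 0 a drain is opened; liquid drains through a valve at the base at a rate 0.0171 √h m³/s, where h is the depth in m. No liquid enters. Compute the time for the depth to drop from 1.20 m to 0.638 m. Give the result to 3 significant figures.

With no inflow, A dh/dt = −0.0171 √h.
This is separable: 2 d(√h)/dt = −0.0171/A, so √h = √h₀ − (0.0171/(2A)) t.
t = 2A(√h₀ − √h)/0.0171 = 2·6.61·(√1.20 − √0.638)/0.0171
  = 13.220 × (1.0954 − 0.79875) / 0.0171 = 229.38 s.

229 s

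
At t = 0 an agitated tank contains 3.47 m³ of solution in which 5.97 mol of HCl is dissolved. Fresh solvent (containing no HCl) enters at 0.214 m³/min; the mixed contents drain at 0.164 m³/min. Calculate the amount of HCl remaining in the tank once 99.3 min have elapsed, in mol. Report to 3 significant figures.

0.324 mol

Let m(t) be the amount of HCl. Volume: V(t) = V₀ + (Q_in − Q_out) t = 3.47 + 0.050000 t; V(99.3) = 8.4350 m³.
Species balance (pure solvent in): dm/dt = −Q_out · m/V(t).
dm/m = −Q_out dt/(V₀ + 0.050000 t); integrating gives ln(m/m₀) = −(Q_out/(Q_in−Q_out)) ln(V/V₀).
m = m₀ (V₀/V)^(Q_out/(Q_in−Q_out)) = 5.97 × (3.47/8.4350)^(3.2800) = 0.32411 mol.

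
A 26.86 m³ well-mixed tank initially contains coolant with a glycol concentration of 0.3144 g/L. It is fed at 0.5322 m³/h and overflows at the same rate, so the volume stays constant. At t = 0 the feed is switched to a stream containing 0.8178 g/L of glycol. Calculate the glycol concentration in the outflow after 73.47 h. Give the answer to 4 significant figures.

0.7004 g/L

Species balance on the tank: V dC/dt = Q(C_in − C).
So dC/dt = (C_in − C)/τ with τ = V/Q = 26.86/0.5322 = 50.4697 h.
Solution: C(t) = C_in + (C₀ − C_in) e^(−t/τ).
C(73.47) = 0.8178 + (0.3144 − 0.8178)·e^(−73.47/50.4697) = 0.8178 + (-0.503400)·0.233232 = 0.700391 g/L.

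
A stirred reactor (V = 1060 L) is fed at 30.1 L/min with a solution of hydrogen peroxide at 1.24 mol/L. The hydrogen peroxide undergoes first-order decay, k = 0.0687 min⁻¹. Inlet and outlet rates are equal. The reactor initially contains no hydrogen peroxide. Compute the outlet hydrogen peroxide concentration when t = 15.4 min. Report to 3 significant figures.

0.281 mol/L

Accumulation = in − out − consumed: V dC/dt = Q C_in − Q C − k V C.
dC/dt = (Q/V) C_in − (Q/V + k) C; effective rate a = Q/V + k = 0.028396 + 0.0687 = 0.097096 min⁻¹.
C_ss = Q C_in/(Q + kV) = 0.36264 mol/L; C(t) = C_ss + (C₀ − C_ss) e^(−a t).
C(15.4) = 0.36264 + (-0.36264)·e^(−0.097096·15.4) = 0.36264 + (-0.36264)·0.22419 = 0.28134 mol/L.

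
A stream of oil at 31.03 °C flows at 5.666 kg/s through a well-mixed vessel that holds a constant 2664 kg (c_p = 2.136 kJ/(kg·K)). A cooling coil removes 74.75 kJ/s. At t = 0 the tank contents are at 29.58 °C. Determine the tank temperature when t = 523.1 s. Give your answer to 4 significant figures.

26.41 °C

Unsteady energy balance on the tank contents: M c_p dT/dt = ṁ c_p (T_in − T) − 74.75.
τ = M/ṁ = 470.173 s; T_ss = T_in − Q̇/(ṁ c_p) = 31.03 − 74.75/(5.666·2.136) = 24.8536 °C.
Integrating: T(t) = T_ss + (T₀ − T_ss) e^(−t/τ).
T(523.1) = 24.8536 + (4.72637)·e^(−523.1/470.173) = 24.8536 + (4.72637)·0.328713 = 26.4073 °C.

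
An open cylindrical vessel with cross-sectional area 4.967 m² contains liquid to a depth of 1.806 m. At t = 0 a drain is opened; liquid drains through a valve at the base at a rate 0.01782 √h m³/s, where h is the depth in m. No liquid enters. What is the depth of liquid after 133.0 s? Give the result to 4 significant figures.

1.222 m

Volume balance on the tank: A dh/dt = −0.01782 √h.
This is separable: 2 d(√h)/dt = −0.01782/A, so √h = √h₀ − (0.01782/(2A)) t.
√h = √1.806 − 0.01782·133.0/(2·4.967) = 1.34387 − 0.238581 = 1.10529.
h = 1.10529² = 1.22168 m.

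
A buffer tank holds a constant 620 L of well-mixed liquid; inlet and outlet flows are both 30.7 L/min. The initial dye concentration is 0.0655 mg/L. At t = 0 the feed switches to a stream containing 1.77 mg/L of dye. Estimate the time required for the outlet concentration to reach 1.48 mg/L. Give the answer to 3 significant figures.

Species balance on the tank: V dC/dt = Q(C_in − C), so τ = V/Q = 20.195 min.
C(t) = C_in + (C₀ − C_in) e^(−t/τ). Set C = 1.48 and solve for t:
e^(−t/τ) = (C − C_in)/(C₀ − C_in) = (1.48 − 1.77)/(0.0655 − 1.77) = 0.17014
t = −τ ln(…) = 20.195 × 1.7711 = 35.769 min.

35.8 min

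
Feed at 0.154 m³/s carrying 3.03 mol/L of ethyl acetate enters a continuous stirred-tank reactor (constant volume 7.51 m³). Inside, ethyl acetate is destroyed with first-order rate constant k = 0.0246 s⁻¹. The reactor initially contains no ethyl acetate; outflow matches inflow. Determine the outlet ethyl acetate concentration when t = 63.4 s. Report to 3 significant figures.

1.30 mol/L

Accumulation = in − out − consumed: V dC/dt = Q C_in − Q C − k V C.
This is linear with rate a = Q/V + k = 0.045106 s⁻¹.
C_ss = Q C_in/(Q + kV) = 1.3775 mol/L; C(t) = C_ss + (C₀ − C_ss) e^(−a t).
C(63.4) = 1.3775 + (-1.3775)·e^(−0.045106·63.4) = 1.3775 + (-1.3775)·0.057285 = 1.2986 mol/L.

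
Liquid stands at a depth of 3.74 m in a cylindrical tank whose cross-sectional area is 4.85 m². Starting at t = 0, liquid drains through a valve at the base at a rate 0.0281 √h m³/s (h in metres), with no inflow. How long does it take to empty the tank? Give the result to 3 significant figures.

668 s

With no inflow, A dh/dt = −0.0281 √h.
Separate and integrate: 2(√h − √h₀) = −(0.0281/A) t.
Set h = 0: 2√h₀ = (0.0281/A) t_empty ⇒ t_empty = 2A√h₀/0.0281.
t_empty = 2·4.85·√3.74/0.0281 = 9.7000·1.9339/0.0281 = 667.58 s.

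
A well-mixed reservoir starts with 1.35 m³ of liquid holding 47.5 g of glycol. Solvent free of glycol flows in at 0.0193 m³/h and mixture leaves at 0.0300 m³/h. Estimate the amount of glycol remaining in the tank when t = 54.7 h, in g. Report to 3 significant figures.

Let m(t) be the amount of glycol. Volume: V(t) = V₀ + (Q_in − Q_out) t = 1.35 − 0.010700 t; V(54.7) = 0.76471 m³.
Species balance (pure solvent in): dm/dt = −Q_out · m/V(t).
dm/m = −Q_out dt/(V₀ − 0.010700 t); integrating gives ln(m/m₀) = −(Q_out/(Q_in−Q_out)) ln(V/V₀).
m = m₀ (V₀/V)^(Q_out/(Q_in−Q_out)) = 47.5 × (1.35/0.76471)^(-2.8037) = 9.6522 g.

9.65 g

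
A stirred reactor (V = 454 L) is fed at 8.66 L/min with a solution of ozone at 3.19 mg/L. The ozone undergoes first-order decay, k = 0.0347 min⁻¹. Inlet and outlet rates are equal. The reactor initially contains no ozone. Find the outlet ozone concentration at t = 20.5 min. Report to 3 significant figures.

0.756 mg/L

Species balance: V dC/dt = Q C_in − Q C − k V C.
dC/dt = (Q/V) C_in − (Q/V + k) C; effective rate a = Q/V + k = 0.019075 + 0.0347 = 0.053775 min⁻¹.
C_ss = Q C_in/(Q + kV) = 1.1315 mg/L; C(t) = C_ss + (C₀ − C_ss) e^(−a t).
C(20.5) = 1.1315 + (-1.1315)·e^(−0.053775·20.5) = 1.1315 + (-1.1315)·0.33208 = 0.75579 mg/L.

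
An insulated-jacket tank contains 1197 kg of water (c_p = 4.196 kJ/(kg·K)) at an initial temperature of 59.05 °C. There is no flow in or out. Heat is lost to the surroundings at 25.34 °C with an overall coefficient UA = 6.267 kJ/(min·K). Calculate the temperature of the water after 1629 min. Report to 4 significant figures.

29.76 °C

Energy balance: M c_p dT/dt = −UA(T − T_amb).
dT/dt = (T_ss − T)/τ with T_ss = T_amb = 25.3400 °C, τ = M c_p/UA = 1197·4.196/6.267 = 801.438 min.
Solution: T(t) = T_ss + (T₀ − T_ss) e^(−t/τ).
T(1629) = 25.3400 + (33.7100)·0.130995 = 29.7558 °C.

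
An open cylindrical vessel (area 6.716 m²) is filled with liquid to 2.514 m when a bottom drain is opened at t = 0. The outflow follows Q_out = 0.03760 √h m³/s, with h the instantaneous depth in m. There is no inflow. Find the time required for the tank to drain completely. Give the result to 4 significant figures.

566.4 s

Accumulation of liquid (constant cross-section A): A dh/dt = −0.03760 √h.
∫ h^(−1/2) dh = −(0.03760/A) ∫ dt, giving 2√h = 2√h₀ − (0.03760/A) t.
Set h = 0: 2√h₀ = (0.03760/A) t_empty ⇒ t_empty = 2A√h₀/0.03760.
t_empty = 2·6.716·√2.514/0.03760 = 13.4320·1.58556/0.03760 = 566.416 s.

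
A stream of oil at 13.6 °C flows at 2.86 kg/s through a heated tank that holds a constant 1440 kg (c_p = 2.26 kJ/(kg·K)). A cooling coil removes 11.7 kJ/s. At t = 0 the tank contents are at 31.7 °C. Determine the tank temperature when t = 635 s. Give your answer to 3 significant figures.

17.4 °C

First-law balance (no shaft work): M c_p dT/dt = ṁ c_p (T_in − T) − 11.7.
Rearrange: dT/dt = (T_ss − T)/τ with τ = M/ṁ = 503.50 s and T_ss = T_in − Q̇/(ṁ c_p) = 11.790 °C.
Integrating: T(t) = T_ss + (T₀ − T_ss) e^(−t/τ).
T(635) = 11.790 + (19.910)·e^(−635/503.50) = 11.790 + (19.910)·0.28332 = 17.431 °C.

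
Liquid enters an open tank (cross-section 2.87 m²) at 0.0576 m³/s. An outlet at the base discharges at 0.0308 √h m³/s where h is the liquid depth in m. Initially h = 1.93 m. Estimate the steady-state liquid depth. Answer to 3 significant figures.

3.50 m

Level balance: A dh/dt = 0.0576 − 0.0308 √h. Setting dh/dt = 0:
Q_in = 0.0308 √h_ss ⇒ √h_ss = 0.0576/0.0308 = 1.8701.
h_ss = 1.8701² = 3.4974 m. (Since h₀ = 1.93 m < h_ss, the level will rise toward this value.)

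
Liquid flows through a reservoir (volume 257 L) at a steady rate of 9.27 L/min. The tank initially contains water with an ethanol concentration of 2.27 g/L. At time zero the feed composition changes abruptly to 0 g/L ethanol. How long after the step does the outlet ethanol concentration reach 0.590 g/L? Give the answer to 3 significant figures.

37.4 min

Species balance: V dC/dt = Q(C_in − C) ⇒ τ = V/Q = 27.724 min.
C(t) = C_in + (C₀ − C_in) e^(−t/τ). Set C = 0.590 and solve for t:
e^(−t/τ) = (C − C_in)/(C₀ − C_in) = (0.590 − 0)/(2.27 − 0) = 0.25991
t = −τ ln(…) = 27.724 × 1.3474 = 37.355 min.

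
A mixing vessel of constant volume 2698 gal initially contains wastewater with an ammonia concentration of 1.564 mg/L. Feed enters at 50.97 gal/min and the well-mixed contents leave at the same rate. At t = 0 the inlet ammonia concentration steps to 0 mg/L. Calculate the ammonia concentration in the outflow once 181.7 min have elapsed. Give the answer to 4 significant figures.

Mass balance on the solute (V constant): V dC/dt = Q(C_in − C).
Time constant τ = V/Q = 2698/50.97 = 52.9331 min.
C approaches C_in exponentially: C(t) = C_in + (C₀ − C_in) e^(−t/τ).
C(181.7) = 0 + (1.564 − 0)·e^(−181.7/52.9331) = 0 + (1.56400)·0.0323017 = 0.0505199 mg/L.

0.05052 mg/L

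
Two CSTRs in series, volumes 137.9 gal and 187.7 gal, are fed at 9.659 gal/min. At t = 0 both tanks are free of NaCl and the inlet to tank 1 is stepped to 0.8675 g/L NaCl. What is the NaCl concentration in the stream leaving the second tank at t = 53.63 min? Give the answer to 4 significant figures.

0.7166 g/L

Species balance on tank i: dCᵢ/dt = (Cᵢ₋₁ − Cᵢ)/τᵢ with τᵢ = Vᵢ/Q.
τ₁ = 137.9/9.659 = 14.2768 min; τ₂ = 187.7/9.659 = 19.4327 min.
Tank 1: C₁ = C_in(1 − e^(−t/τ₁)). Tank 2 (τ₁ ≠ τ₂): C₂ = C_in[1 − (τ₁ e^(−t/τ₁) − τ₂ e^(−t/τ₂))/(τ₁ − τ₂)].
At t = 53.63: e^(−t/τ₁) = 0.0233669, e^(−t/τ₂) = 0.0633052.
C₂ = 0.8675·[1 − (14.2768·0.0233669 − 19.4327·0.0633052)/(-5.15581)] = 0.8675·0.826103 = 0.716644 g/L.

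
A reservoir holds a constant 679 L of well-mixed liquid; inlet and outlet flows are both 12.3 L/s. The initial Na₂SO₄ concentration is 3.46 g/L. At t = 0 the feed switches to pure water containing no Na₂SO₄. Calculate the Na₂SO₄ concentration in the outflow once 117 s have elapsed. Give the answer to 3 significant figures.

Transient balance on the dissolved component: V dC/dt = Q(C_in − C).
So dC/dt = (C_in − C)/τ with τ = V/Q = 679/12.3 = 55.203 s.
Integrating: C(t) = C_in + (C₀ − C_in) e^(−t/τ).
C(117) = 0 + (3.46 − 0)·e^(−117/55.203) = 0 + (3.4600)·0.12010 = 0.41554 g/L.

0.416 g/L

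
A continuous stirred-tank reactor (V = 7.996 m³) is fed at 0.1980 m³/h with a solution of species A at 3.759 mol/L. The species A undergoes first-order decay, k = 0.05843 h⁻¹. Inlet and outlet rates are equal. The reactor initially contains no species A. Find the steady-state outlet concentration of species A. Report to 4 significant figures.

1.119 mol/L

Accumulation = in − out − consumed: V dC/dt = Q C_in − Q C − k V C.
At steady state: 0 = Q C_in − (Q + kV) C_ss, so C_ss = Q C_in/(Q + kV).
C_ss = 0.1980·3.759/(0.1980 + 0.05843·7.996) = 0.744282/0.665206 = 1.11887 mol/L.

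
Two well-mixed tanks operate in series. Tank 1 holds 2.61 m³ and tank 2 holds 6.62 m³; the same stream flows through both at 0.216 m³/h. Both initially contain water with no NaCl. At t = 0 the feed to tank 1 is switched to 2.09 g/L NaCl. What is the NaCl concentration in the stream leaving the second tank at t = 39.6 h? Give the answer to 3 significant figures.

1.19 g/L

Time constants: τᵢ = Vᵢ/Q for each well-mixed tank.
τ₁ = 2.61/0.216 = 12.083 h; τ₂ = 6.62/0.216 = 30.648 h.
Solving the cascade with C₁(0)=C₂(0)=0 gives C₂(t) = C_in[1 − (τ₁ e^(−t/τ₁) − τ₂ e^(−t/τ₂))/(τ₁ − τ₂)].
At t = 39.6: e^(−t/τ₁) = 0.037732, e^(−t/τ₂) = 0.27470.
C₂ = 2.09·[1 − (12.083·0.037732 − 30.648·0.27470)/(-18.565)] = 2.09·0.57107 = 1.1935 g/L.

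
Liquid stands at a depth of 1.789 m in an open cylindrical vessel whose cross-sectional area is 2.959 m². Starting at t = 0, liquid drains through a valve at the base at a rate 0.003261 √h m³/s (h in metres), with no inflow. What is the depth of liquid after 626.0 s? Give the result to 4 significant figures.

0.9852 m

Volume balance on the tank: A dh/dt = −0.003261 √h.
Separate and integrate: 2(√h − √h₀) = −(0.003261/A) t.
√h = √1.789 − 0.003261·626.0/(2·2.959) = 1.33754 − 0.344945 = 0.992590.
h = 0.992590² = 0.985235 m.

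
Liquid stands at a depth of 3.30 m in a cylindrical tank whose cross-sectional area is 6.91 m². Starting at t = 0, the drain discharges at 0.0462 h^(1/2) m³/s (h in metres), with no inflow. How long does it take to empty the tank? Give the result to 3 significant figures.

543 s

A dh/dt = −Q_out = −0.0462 √h.
∫ h^(−1/2) dh = −(0.0462/A) ∫ dt, giving 2√h = 2√h₀ − (0.0462/A) t.
Tank is empty when √h = 0: t_empty = 2A√h₀/0.0462.
t_empty = 2·6.91·√3.30/0.0462 = 13.820·1.8166/0.0462 = 543.40 s.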